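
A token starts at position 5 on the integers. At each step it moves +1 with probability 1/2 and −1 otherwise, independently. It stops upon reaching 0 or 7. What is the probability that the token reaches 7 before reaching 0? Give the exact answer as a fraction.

With a fair step, P(i) = ½P(i−1) + ½P(i+1) with P(0)=0, P(7)=1 has the linear solution P(i) = i/7.
P(5) = 5/7.

5/7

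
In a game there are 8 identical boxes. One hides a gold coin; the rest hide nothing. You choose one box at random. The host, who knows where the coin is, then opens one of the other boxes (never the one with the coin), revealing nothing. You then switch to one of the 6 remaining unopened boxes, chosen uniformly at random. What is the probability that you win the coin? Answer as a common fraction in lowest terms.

Your original box holds the coin with probability 1/8, so the other 7 collectively hold it with probability 7/8.
The host can always find an empty box to open, so this doesn't change that 7/8; it is now spread over the 6 remaining unopened boxes.
P(win by switching) = (7/8) · (1/6) = 7/48.

7/48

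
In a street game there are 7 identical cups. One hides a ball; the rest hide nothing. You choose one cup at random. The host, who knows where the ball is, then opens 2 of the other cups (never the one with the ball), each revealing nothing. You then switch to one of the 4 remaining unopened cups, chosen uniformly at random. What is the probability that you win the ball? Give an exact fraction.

Your original cup holds the ball with probability 1/7, so the other 6 collectively hold it with probability 6/7.
The host can always find 2 empty cups to open, so the reveals don't change that 6/7; it is now spread over the 4 remaining unopened cups.
P(win by switching) = (6/7) · (1/4) = 3/14.

3/14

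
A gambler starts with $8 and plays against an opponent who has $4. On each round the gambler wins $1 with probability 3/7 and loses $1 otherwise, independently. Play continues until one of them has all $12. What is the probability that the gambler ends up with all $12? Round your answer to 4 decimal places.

Let r = q/p = (4/7)/(3/7) = 4/3. The recurrence P(i) = p·P(i+1) + q·P(i−1) with P(0)=0, P(12)=1 gives P(i) = (1 − r^i)/(1 − r^12).
P(8) = (1 − (4/3)^8) / (1 − (4/3)^12) = 27297/92833 ≈ 0.2940.

0.2940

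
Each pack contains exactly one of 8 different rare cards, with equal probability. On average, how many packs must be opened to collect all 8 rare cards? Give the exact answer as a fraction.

After i distinct types are collected, each trial gives a new one with probability (8−i)/8, so the expected wait for the next new type is 8/(8−i).
E = 8/8 + 8/7 + 8/6 + 8/5 + 8/4 + 8/3 + 8/2 + 8/1 = 761/35.

761/35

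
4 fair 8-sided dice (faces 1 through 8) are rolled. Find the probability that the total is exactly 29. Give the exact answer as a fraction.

5/1024

There are 8^4 = 4096 equally likely outcomes.
The number of ordered 4-tuples from {1,…,8} summing to 29 is 20.
P(sum = 29) = 20/4096 = 5/1024.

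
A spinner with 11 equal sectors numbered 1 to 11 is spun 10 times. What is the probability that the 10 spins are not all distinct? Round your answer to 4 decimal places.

P(all 10 different) = 11/11 · 10/11 · ··· · 2/11 ≈ 0.0015.
P(at least two equal) = 1 − 0.0015 = 0.9985.

0.9985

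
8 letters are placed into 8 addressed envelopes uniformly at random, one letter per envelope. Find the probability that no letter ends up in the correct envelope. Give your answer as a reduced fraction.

This is the derangement probability: permutations of 8 with no fixed point.
D(8) = 8! · (1 − 1/1! + 1/2! − ··· + (−1)^8/8!) = 14833.
P = 14833/40320 = 2119/5760.

2119/5760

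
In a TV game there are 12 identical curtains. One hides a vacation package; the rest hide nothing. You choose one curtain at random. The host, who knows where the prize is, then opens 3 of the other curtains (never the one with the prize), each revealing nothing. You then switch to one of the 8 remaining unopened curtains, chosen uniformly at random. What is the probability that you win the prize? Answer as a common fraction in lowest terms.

Your original curtain holds the prize with probability 1/12, so the other 11 collectively hold it with probability 11/12.
The host can always find 3 empty curtains to open, so the reveals don't change that 11/12; it is now spread over the 8 remaining unopened curtains.
P(win by switching) = (11/12) · (1/8) = 11/96.

11/96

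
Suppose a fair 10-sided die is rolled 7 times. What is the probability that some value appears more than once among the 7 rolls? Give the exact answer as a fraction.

P(all 7 different) = 10/10 · 9/10 · ··· · 4/10 = 189/3125.
P(at least two equal) = 1 − 189/3125 = 2936/3125.

2936/3125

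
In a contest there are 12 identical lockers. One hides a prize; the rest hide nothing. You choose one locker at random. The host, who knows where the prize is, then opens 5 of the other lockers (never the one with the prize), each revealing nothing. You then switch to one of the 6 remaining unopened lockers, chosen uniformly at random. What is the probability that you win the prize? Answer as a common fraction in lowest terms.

11/72

Your original locker holds the prize with probability 1/12, so the other 11 collectively hold it with probability 11/12.
The host can always find 5 empty lockers to open, so the reveals don't change that 11/12; it is now spread over the 6 remaining unopened lockers.
P(win by switching) = (11/12) · (1/6) = 11/72.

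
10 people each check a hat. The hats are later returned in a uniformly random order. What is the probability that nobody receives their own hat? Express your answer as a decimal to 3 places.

0.368

This is the derangement probability: permutations of 10 with no fixed point.
D(10) = 10! · (1 − 1/1! + 1/2! − ··· + (−1)^10/10!) = 1334961.
P = 1334961/3628800 = 16481/44800 ≈ 0.368.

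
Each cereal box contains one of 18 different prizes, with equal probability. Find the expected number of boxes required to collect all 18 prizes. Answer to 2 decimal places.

62.91

After i distinct types are collected, each trial gives a new one with probability (18−i)/18, so the expected wait for the next new type is 18/(18−i).
E = 18/18 + 18/17 + 18/16 + 18/15 + 18/14 + 18/13 + 18/12 + 18/11 + 18/10 + 18/9 + 18/8 + 18/7 + 18/6 + 18/5 + 18/4 + 18/3 + 18/2 + 18/1 = 42822903/680680 ≈ 62.91.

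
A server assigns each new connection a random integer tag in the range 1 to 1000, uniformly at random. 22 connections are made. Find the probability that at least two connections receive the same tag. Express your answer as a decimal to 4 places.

0.2076

It's easier to compute the probability that all 22 are distinct.
P(all distinct) = 1000/1000 · 999/1000 · ··· · 979/1000 ≈ 0.7924.
So the probability of at least one match is 1 − 0.7924 = 0.2076.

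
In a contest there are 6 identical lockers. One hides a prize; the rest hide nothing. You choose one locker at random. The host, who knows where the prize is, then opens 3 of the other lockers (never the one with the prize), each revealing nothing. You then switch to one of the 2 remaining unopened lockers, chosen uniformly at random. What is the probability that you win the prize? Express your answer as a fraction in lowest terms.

5/12

Your original locker holds the prize with probability 1/6, so the other 5 collectively hold it with probability 5/6.
The host can always find 3 empty lockers to open, so the reveals don't change that 5/6; it is now spread over the 2 remaining unopened lockers.
P(win by switching) = (5/6) · (1/2) = 5/12.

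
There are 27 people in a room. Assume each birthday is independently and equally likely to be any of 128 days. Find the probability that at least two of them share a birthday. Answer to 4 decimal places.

0.9479

It's easier to compute the probability that all 27 are distinct.
P(all distinct) = 128/128 · 127/128 · ··· · 102/128 ≈ 0.0521.
So the probability of at least one match is 1 − 0.0521 = 0.9479.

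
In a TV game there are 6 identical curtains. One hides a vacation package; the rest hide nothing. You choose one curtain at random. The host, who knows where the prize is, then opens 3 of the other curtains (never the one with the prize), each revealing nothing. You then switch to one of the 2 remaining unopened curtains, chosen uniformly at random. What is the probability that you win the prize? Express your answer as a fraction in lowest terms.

Your original curtain holds the prize with probability 1/6, so the other 5 collectively hold it with probability 5/6.
The host can always find 3 empty curtains to open, so the reveals don't change that 5/6; it is now spread over the 2 remaining unopened curtains.
P(win by switching) = (5/6) · (1/2) = 5/12.

5/12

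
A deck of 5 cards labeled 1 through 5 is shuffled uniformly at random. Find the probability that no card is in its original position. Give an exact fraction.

This is the derangement probability: permutations of 5 with no fixed point.
D(5) = 5! · (1 − 1/1! + 1/2! − ··· + (−1)^5/5!) = 44.
P = 44/120 = 11/30.

11/30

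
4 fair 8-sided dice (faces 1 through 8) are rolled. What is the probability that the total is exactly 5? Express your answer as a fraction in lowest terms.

1/1024

There are 8^4 = 4096 equally likely outcomes.
The number of ordered 4-tuples from {1,…,8} summing to 5 is 4.
P(sum = 5) = 4/4096 = 1/1024.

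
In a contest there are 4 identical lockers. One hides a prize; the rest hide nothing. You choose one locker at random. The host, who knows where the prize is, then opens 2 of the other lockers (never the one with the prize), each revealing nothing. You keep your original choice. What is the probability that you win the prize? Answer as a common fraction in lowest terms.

The host can always open 2 empty lockers regardless of your choice, so the reveals give no information about your original locker.
P(win by staying) = 1/4.

1/4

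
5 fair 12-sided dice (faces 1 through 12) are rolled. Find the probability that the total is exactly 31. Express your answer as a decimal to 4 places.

0.0493

There are 12^5 = 248832 equally likely outcomes.
The number of ordered 5-tuples from {1,…,12} summing to 31 is 12255.
P(sum = 31) = 12255/248832 = 4085/82944 ≈ 0.0493.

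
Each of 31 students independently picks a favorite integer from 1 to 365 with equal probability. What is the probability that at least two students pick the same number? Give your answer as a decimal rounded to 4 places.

It's easier to compute the probability that all 31 are distinct.
P(all distinct) = 365/365 · 364/365 · ··· · 335/365 ≈ 0.2695.
So the probability of at least one match is 1 − 0.2695 = 0.7305.

0.7305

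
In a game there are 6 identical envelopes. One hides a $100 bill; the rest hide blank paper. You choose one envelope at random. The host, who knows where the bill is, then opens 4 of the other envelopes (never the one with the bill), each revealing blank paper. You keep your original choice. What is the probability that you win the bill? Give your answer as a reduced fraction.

The host can always open 4 empty envelopes regardless of your choice, so the reveals give no information about your original envelope.
P(win by staying) = 1/6.

1/6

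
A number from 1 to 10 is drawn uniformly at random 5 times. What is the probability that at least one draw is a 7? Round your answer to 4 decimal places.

0.4095

P(no draw is a 7) = (9/10)^5 ≈ 0.5905.
P(at least one) = 1 − 0.5905 = 0.4095.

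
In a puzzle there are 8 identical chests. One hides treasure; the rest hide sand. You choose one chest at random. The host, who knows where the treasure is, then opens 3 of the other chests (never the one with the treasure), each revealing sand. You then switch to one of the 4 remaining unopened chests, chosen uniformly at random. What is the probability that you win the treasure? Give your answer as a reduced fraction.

Your original chest holds the treasure with probability 1/8, so the other 7 collectively hold it with probability 7/8.
The host can always find 3 empty chests to open, so the reveals don't change that 7/8; it is now spread over the 4 remaining unopened chests.
P(win by switching) = (7/8) · (1/4) = 7/32.

7/32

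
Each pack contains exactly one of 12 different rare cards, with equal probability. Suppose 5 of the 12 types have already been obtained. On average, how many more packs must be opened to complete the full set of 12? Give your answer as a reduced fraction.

Starting from 5 distinct types, each trial gives a new one with probability (12−i)/12 when i types are held, so the wait for the next new type is 12/(12−i).
E = 12/7 + 12/6 + 12/5 + 12/4 + 12/3 + 12/2 + 12/1 = 1089/35.

1089/35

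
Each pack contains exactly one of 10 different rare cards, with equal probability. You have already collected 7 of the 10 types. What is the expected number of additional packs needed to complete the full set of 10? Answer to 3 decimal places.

18.333

Starting from 7 distinct types, each trial gives a new one with probability (10−i)/10 when i types are held, so the wait for the next new type is 10/(10−i).
E = 10/3 + 10/2 + 10/1 = 55/3 ≈ 18.333.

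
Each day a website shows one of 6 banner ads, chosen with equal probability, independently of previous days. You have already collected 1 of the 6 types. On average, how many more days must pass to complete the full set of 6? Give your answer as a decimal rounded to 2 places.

13.70

Starting from 1 distinct type, each trial gives a new one with probability (6−i)/6 when i types are held, so the wait for the next new type is 6/(6−i).
E = 6/5 + 6/4 + 6/3 + 6/2 + 6/1 = 137/10 ≈ 13.70.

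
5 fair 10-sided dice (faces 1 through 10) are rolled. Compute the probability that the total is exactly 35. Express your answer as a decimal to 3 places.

0.032

There are 10^5 = 100000 equally likely outcomes.
The number of ordered 5-tuples from {1,…,10} summing to 35 is 3246.
P(sum = 35) = 3246/100000 = 1623/50000 ≈ 0.032.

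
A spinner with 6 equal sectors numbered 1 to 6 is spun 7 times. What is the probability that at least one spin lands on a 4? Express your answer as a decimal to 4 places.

P(no spin lands on a 4) = (5/6)^7 ≈ 0.2791.
P(at least one) = 1 − 0.2791 = 0.7209.

0.7209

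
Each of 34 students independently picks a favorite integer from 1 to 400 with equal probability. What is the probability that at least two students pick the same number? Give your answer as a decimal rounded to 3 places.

It's easier to compute the probability that all 34 are distinct.
P(all distinct) = 400/400 · 399/400 · ··· · 367/400 ≈ 0.236.
So the probability of at least one match is 1 − 0.236 = 0.764.

0.764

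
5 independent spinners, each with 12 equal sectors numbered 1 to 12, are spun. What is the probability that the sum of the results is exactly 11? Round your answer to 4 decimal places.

0.0008

There are 12^5 = 248832 equally likely outcomes.
The number of ordered 5-tuples from {1,…,12} summing to 11 is 210.
P(sum = 11) = 210/248832 = 35/41472 ≈ 0.0008.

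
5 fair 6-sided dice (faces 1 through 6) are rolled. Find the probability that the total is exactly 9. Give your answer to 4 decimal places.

There are 6^5 = 7776 equally likely outcomes.
The number of ordered 5-tuples from {1,…,6} summing to 9 is 70.
P(sum = 9) = 70/7776 = 35/3888 ≈ 0.0090.

0.0090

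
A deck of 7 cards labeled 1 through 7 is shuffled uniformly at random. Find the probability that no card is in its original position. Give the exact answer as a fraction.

This is the derangement probability: permutations of 7 with no fixed point.
D(7) = 7! · (1 − 1/1! + 1/2! − ··· + (−1)^7/7!) = 1854.
P = 1854/5040 = 103/280.

103/280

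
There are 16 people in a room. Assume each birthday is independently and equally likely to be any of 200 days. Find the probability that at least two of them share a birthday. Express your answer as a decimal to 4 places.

It's easier to compute the probability that all 16 are distinct.
P(all distinct) = 200/200 · 199/200 · ··· · 185/200 ≈ 0.5400.
So the probability of at least one match is 1 − 0.5400 = 0.4600.

0.4600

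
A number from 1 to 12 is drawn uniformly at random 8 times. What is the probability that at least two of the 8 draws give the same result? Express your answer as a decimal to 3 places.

0.954

P(all 8 different) = 12/12 · 11/12 · ··· · 5/12 ≈ 0.046.
P(at least two equal) = 1 − 0.046 = 0.954.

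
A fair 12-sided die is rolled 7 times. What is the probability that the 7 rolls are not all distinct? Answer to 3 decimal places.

0.889

P(all 7 different) = 12/12 · 11/12 · ··· · 6/12 ≈ 0.111.
P(at least two equal) = 1 − 0.111 = 0.889.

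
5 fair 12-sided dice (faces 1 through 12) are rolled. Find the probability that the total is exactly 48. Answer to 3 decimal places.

There are 12^5 = 248832 equally likely outcomes.
The number of ordered 5-tuples from {1,…,12} summing to 48 is 1815.
P(sum = 48) = 1815/248832 = 605/82944 ≈ 0.007.

0.007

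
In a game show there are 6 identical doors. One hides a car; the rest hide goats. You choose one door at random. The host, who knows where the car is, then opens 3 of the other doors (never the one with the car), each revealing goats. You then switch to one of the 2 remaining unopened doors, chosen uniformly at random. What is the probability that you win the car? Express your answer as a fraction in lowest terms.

Your original door holds the car with probability 1/6, so the other 5 collectively hold it with probability 5/6.
The host can always find 3 empty doors to open, so the reveals don't change that 5/6; it is now spread over the 2 remaining unopened doors.
P(win by switching) = (5/6) · (1/2) = 5/12.

5/12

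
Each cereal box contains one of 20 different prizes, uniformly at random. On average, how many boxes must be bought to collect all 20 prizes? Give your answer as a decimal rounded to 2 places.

71.95

After i distinct types are collected, each trial gives a new one with probability (20−i)/20, so the expected wait for the next new type is 20/(20−i).
E = 20/20 + 20/19 + 20/18 + 20/17 + 20/16 + 20/15 + 20/14 + 20/13 + 20/12 + 20/11 + 20/10 + 20/9 + 20/8 + 20/7 + 20/6 + 20/5 + 20/4 + 20/3 + 20/2 + 20/1 = 279175675/3879876 ≈ 71.95.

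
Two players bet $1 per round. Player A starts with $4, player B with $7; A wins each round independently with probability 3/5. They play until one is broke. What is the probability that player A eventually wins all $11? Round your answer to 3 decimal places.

0.812

Let r = q/p = (2/5)/(3/5) = 2/3. The recurrence P(i) = p·P(i+1) + q·P(i−1) with P(0)=0, P(11)=1 gives P(i) = (1 − r^i)/(1 − r^11).
P(4) = (1 − (2/3)^4) / (1 − (2/3)^11) = 142155/175099 ≈ 0.812.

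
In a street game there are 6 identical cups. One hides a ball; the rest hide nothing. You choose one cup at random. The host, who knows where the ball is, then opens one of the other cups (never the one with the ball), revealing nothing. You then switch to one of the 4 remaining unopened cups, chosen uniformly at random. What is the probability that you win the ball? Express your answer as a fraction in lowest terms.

Your original cup holds the ball with probability 1/6, so the other 5 collectively hold it with probability 5/6.
The host can always find an empty cup to open, so this doesn't change that 5/6; it is now spread over the 4 remaining unopened cups.
P(win by switching) = (5/6) · (1/4) = 5/24.

5/24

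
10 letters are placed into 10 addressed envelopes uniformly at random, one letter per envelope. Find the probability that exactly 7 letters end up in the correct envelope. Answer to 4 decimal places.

0.0001

Choose which 7 of the 10 are fixed: C(10,7) = 120 ways.
The remaining 3 must have no fixed point: D(3) = 2.
P = 120·2/3628800 = 1/15120 ≈ 0.0001.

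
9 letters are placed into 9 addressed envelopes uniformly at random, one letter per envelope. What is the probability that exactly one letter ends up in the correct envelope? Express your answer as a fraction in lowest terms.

2119/5760

Choose which one is fixed: C(9,1) = 9 ways.
The remaining 8 must have no fixed point: D(8) = 14833.
P = 9·14833/362880 = 2119/5760.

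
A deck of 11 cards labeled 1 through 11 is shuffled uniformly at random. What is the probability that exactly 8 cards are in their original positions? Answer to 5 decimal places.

Choose which 8 of the 11 are fixed: C(11,8) = 165 ways.
The remaining 3 must have no fixed point: D(3) = 2.
P = 165·2/39916800 = 1/120960 ≈ 0.00001.

0.00001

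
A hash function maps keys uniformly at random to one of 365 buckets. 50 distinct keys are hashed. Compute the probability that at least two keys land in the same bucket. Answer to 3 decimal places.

0.970

It's easier to compute the probability that all 50 are distinct.
P(all distinct) = 365/365 · 364/365 · ··· · 316/365 ≈ 0.030.
So the probability of at least one match is 1 − 0.030 = 0.970.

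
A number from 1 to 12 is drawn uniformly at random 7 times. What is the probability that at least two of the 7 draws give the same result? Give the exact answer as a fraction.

P(all 7 different) = 12/12 · 11/12 · ··· · 6/12 = 385/3456.
P(at least two equal) = 1 − 385/3456 = 3071/3456.

3071/3456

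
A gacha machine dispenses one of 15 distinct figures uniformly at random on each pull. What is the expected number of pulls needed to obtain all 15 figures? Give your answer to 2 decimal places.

After i distinct types are collected, each trial gives a new one with probability (15−i)/15, so the expected wait for the next new type is 15/(15−i).
E = 15/15 + 15/14 + 15/13 + 15/12 + 15/11 + 15/10 + 15/9 + 15/8 + 15/7 + 15/6 + 15/5 + 15/4 + 15/3 + 15/2 + 15/1 = 1195757/24024 ≈ 49.77.

49.77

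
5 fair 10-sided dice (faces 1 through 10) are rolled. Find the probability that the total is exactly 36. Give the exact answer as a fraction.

271/10000

There are 10^5 = 100000 equally likely outcomes.
The number of ordered 5-tuples from {1,…,10} summing to 36 is 2710.
P(sum = 36) = 2710/100000 = 271/10000.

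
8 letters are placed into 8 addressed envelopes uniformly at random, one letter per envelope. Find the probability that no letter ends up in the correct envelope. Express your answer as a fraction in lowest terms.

2119/5760

This is the derangement probability: permutations of 8 with no fixed point.
D(8) = 8! · (1 − 1/1! + 1/2! − ··· + (−1)^8/8!) = 14833.
P = 14833/40320 = 2119/5760.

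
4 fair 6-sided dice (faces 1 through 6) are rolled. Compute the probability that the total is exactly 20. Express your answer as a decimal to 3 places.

0.027

There are 6^4 = 1296 equally likely outcomes.
The number of ordered 4-tuples from {1,…,6} summing to 20 is 35.
P(sum = 20) = 35/1296 ≈ 0.027.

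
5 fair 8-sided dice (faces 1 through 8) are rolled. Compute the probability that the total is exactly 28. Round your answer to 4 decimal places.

There are 8^5 = 32768 equally likely outcomes.
The number of ordered 5-tuples from {1,…,8} summing to 28 is 1470.
P(sum = 28) = 1470/32768 = 735/16384 ≈ 0.0449.

0.0449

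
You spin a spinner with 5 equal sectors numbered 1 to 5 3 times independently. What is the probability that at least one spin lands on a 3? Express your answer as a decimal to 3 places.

0.488

P(no spin lands on a 3) = (4/5)^3 ≈ 0.512.
P(at least one) = 1 − 0.512 = 0.488.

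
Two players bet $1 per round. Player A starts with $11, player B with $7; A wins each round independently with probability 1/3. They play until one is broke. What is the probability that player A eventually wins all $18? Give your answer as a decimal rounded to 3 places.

Let r = q/p = (2/3)/(1/3) = 2. The recurrence P(i) = p·P(i+1) + q·P(i−1) with P(0)=0, P(18)=1 gives P(i) = (1 − r^i)/(1 − r^18).
P(11) = (1 − (2)^11) / (1 − (2)^18) = 2047/262143 ≈ 0.008.

0.008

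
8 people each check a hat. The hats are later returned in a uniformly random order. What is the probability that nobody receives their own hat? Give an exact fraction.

2119/5760

This is the derangement probability: permutations of 8 with no fixed point.
D(8) = 8! · (1 − 1/1! + 1/2! − ··· + (−1)^8/8!) = 14833.
P = 14833/40320 = 2119/5760.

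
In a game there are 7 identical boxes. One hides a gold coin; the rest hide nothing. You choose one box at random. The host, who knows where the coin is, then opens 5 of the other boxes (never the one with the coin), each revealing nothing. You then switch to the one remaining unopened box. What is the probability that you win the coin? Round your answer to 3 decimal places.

0.857

Your original box holds the coin with probability 1/7, so the other 6 collectively hold it with probability 6/7.
The host can always find 5 empty boxes to open, so the reveals don't change that 6/7; it is now spread over the 1 remaining unopened box.
P(win by switching) = (6/7) · (1/1) = 6/7 ≈ 0.857.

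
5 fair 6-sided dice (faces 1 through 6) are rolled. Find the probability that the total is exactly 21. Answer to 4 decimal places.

0.0694

There are 6^5 = 7776 equally likely outcomes.
The number of ordered 5-tuples from {1,…,6} summing to 21 is 540.
P(sum = 21) = 540/7776 = 5/72 ≈ 0.0694.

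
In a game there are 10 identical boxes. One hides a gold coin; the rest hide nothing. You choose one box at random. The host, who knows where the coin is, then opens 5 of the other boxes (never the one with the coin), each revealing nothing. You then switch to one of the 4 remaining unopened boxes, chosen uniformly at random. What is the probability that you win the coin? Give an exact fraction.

Your original box holds the coin with probability 1/10, so the other 9 collectively hold it with probability 9/10.
The host can always find 5 empty boxes to open, so the reveals don't change that 9/10; it is now spread over the 4 remaining unopened boxes.
P(win by switching) = (9/10) · (1/4) = 9/40.

9/40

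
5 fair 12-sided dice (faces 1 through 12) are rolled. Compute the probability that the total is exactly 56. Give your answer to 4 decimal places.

There are 12^5 = 248832 equally likely outcomes.
The number of ordered 5-tuples from {1,…,12} summing to 56 is 70.
P(sum = 56) = 70/248832 = 35/124416 ≈ 0.0003.

0.0003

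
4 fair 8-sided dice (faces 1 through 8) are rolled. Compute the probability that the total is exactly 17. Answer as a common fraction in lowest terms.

There are 8^4 = 4096 equally likely outcomes.
The number of ordered 4-tuples from {1,…,8} summing to 17 is 336.
P(sum = 17) = 336/4096 = 21/256.

21/256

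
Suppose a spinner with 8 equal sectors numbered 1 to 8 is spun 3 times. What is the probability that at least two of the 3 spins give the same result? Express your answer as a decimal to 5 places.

P(all 3 different) = 8/8 · 7/8 · ··· · 6/8 ≈ 0.65625.
P(at least two equal) = 1 − 0.65625 = 0.34375.

0.34375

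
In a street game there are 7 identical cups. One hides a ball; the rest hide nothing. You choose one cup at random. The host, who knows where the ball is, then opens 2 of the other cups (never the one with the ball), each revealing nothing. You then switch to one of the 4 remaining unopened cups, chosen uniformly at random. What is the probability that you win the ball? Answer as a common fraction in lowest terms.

3/14

Your original cup holds the ball with probability 1/7, so the other 6 collectively hold it with probability 6/7.
The host can always find 2 empty cups to open, so the reveals don't change that 6/7; it is now spread over the 4 remaining unopened cups.
P(win by switching) = (6/7) · (1/4) = 3/14.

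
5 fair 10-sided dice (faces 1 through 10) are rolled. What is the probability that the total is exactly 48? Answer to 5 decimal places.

0.00015

There are 10^5 = 100000 equally likely outcomes.
The number of ordered 5-tuples from {1,…,10} summing to 48 is 15.
P(sum = 48) = 15/100000 = 3/20000 ≈ 0.00015.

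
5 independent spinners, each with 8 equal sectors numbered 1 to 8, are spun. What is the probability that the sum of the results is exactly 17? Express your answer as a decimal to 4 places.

There are 8^5 = 32768 equally likely outcomes.
The number of ordered 5-tuples from {1,…,8} summing to 17 is 1470.
P(sum = 17) = 1470/32768 = 735/16384 ≈ 0.0449.

0.0449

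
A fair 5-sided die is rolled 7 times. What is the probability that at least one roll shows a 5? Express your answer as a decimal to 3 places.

P(no roll shows a 5) = (4/5)^7 ≈ 0.210.
P(at least one) = 1 − 0.210 = 0.790.

0.790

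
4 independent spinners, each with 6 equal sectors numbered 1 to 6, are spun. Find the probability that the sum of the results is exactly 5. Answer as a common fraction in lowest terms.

1/324

There are 6^4 = 1296 equally likely outcomes.
The number of ordered 4-tuples from {1,…,6} summing to 5 is 4.
P(sum = 5) = 4/1296 = 1/324.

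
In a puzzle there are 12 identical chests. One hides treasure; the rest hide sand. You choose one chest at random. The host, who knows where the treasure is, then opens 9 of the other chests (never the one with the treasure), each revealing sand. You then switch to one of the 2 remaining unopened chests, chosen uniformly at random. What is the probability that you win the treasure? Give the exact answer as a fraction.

11/24

Your original chest holds the treasure with probability 1/12, so the other 11 collectively hold it with probability 11/12.
The host can always find 9 empty chests to open, so the reveals don't change that 11/12; it is now spread over the 2 remaining unopened chests.
P(win by switching) = (11/12) · (1/2) = 11/24.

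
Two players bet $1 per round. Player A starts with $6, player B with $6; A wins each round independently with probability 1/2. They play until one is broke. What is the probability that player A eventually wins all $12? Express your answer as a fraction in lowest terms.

1/2

With a fair step, P(i) = ½P(i−1) + ½P(i+1) with P(0)=0, P(12)=1 has the linear solution P(i) = i/12.
P(6) = 6/12 = 1/2.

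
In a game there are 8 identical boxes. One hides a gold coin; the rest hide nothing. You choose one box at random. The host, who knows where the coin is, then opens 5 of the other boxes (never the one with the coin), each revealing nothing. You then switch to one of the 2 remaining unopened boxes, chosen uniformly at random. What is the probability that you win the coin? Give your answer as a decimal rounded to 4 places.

Your original box holds the coin with probability 1/8, so the other 7 collectively hold it with probability 7/8.
The host can always find 5 empty boxes to open, so the reveals don't change that 7/8; it is now spread over the 2 remaining unopened boxes.
P(win by switching) = (7/8) · (1/2) = 7/16 ≈ 0.4375.

0.4375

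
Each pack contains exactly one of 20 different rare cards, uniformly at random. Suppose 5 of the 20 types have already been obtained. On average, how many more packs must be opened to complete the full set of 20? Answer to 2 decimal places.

Starting from 5 distinct types, each trial gives a new one with probability (20−i)/20 when i types are held, so the wait for the next new type is 20/(20−i).
E = 20/15 + 20/14 + 20/13 + 20/12 + 20/11 + 20/10 + 20/9 + 20/8 + 20/7 + 20/6 + 20/5 + 20/4 + 20/3 + 20/2 + 20/1 = 1195757/18018 ≈ 66.36.

66.36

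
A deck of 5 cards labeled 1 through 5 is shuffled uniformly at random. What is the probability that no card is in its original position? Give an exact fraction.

11/30

This is the derangement probability: permutations of 5 with no fixed point.
D(5) = 5! · (1 − 1/1! + 1/2! − ··· + (−1)^5/5!) = 44.
P = 44/120 = 11/30.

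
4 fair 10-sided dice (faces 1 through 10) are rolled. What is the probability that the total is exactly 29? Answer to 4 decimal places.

0.0348

There are 10^4 = 10000 equally likely outcomes.
The number of ordered 4-tuples from {1,…,10} summing to 29 is 348.
P(sum = 29) = 348/10000 = 87/2500 ≈ 0.0348.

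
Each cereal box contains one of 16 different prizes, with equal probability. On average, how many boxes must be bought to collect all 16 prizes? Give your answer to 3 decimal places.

After i distinct types are collected, each trial gives a new one with probability (16−i)/16, so the expected wait for the next new type is 16/(16−i).
E = 16/16 + 16/15 + 16/14 + 16/13 + 16/12 + 16/11 + 16/10 + 16/9 + 16/8 + 16/7 + 16/6 + 16/5 + 16/4 + 16/3 + 16/2 + 16/1 = 2436559/45045 ≈ 54.092.

54.092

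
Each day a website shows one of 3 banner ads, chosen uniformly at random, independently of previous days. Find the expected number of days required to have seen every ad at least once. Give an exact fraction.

11/2

After i distinct types are collected, each trial gives a new one with probability (3−i)/3, so the expected wait for the next new type is 3/(3−i).
E = 3/3 + 3/2 + 3/1 = 11/2.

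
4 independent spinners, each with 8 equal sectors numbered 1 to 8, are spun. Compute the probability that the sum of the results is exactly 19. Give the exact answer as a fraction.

21/256

There are 8^4 = 4096 equally likely outcomes.
The number of ordered 4-tuples from {1,…,8} summing to 19 is 336.
P(sum = 19) = 336/4096 = 21/256.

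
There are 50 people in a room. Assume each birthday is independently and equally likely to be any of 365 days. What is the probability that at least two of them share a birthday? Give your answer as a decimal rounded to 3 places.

It's easier to compute the probability that all 50 are distinct.
P(all distinct) = 365/365 · 364/365 · ··· · 316/365 ≈ 0.030.
So the probability of at least one match is 1 − 0.030 = 0.970.

0.970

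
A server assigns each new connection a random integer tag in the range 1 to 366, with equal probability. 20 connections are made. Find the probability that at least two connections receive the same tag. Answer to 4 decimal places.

It's easier to compute the probability that all 20 are distinct.
P(all distinct) = 366/366 · 365/366 · ··· · 347/366 ≈ 0.5894.
So the probability of at least one match is 1 − 0.5894 = 0.4106.

0.4106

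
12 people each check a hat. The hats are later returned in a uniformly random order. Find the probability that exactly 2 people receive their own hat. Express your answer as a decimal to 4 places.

0.1839

Choose which 2 of the 12 are fixed: C(12,2) = 66 ways.
The remaining 10 must have no fixed point: D(10) = 1334961.
P = 66·1334961/479001600 = 16481/89600 ≈ 0.1839.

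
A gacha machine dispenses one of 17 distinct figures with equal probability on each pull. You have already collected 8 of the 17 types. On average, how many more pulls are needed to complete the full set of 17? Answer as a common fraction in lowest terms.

121193/2520

Starting from 8 distinct types, each trial gives a new one with probability (17−i)/17 when i types are held, so the wait for the next new type is 17/(17−i).
E = 17/9 + 17/8 + 17/7 + 17/6 + 17/5 + 17/4 + 17/3 + 17/2 + 17/1 = 121193/2520.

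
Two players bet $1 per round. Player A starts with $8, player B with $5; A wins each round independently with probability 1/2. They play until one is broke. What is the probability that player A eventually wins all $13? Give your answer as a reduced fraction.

With a fair step, P(i) = ½P(i−1) + ½P(i+1) with P(0)=0, P(13)=1 has the linear solution P(i) = i/13.
P(8) = 8/13.

8/13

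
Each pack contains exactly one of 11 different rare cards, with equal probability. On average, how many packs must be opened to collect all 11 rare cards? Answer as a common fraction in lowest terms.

After i distinct types are collected, each trial gives a new one with probability (11−i)/11, so the expected wait for the next new type is 11/(11−i).
E = 11/11 + 11/10 + 11/9 + 11/8 + 11/7 + 11/6 + 11/5 + 11/4 + 11/3 + 11/2 + 11/1 = 83711/2520.

83711/2520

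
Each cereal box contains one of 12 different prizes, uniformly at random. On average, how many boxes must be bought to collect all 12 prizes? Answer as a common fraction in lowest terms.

After i distinct types are collected, each trial gives a new one with probability (12−i)/12, so the expected wait for the next new type is 12/(12−i).
E = 12/12 + 12/11 + 12/10 + 12/9 + 12/8 + 12/7 + 12/6 + 12/5 + 12/4 + 12/3 + 12/2 + 12/1 = 86021/2310.

86021/2310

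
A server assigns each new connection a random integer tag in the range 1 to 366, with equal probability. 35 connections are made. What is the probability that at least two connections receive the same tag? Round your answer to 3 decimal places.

It's easier to compute the probability that all 35 are distinct.
P(all distinct) = 366/366 · 365/366 · ··· · 332/366 ≈ 0.187.
So the probability of at least one match is 1 − 0.187 = 0.813.

0.813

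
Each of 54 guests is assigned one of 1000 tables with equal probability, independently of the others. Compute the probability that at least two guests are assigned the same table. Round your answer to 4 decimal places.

0.7671

It's easier to compute the probability that all 54 are distinct.
P(all distinct) = 1000/1000 · 999/1000 · ··· · 947/1000 ≈ 0.2329.
So the probability of at least one match is 1 − 0.2329 = 0.7671.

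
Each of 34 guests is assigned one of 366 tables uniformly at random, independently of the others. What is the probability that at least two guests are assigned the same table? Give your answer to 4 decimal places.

0.7944

It's easier to compute the probability that all 34 are distinct.
P(all distinct) = 366/366 · 365/366 · ··· · 333/366 ≈ 0.2056.
So the probability of at least one match is 1 − 0.2056 = 0.7944.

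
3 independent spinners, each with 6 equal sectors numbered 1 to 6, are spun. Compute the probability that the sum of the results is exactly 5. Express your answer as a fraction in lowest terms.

There are 6^3 = 216 equally likely outcomes.
The number of ordered 3-tuples from {1,…,6} summing to 5 is 6.
P(sum = 5) = 6/216 = 1/36.

1/36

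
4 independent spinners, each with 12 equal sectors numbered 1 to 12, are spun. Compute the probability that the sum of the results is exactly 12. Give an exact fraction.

There are 12^4 = 20736 equally likely outcomes.
The number of ordered 4-tuples from {1,…,12} summing to 12 is 165.
P(sum = 12) = 165/20736 = 55/6912.

55/6912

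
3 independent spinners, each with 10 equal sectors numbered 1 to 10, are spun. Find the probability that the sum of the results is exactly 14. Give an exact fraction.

There are 10^3 = 1000 equally likely outcomes.
The number of ordered 3-tuples from {1,…,10} summing to 14 is 69.
P(sum = 14) = 69/1000.

69/1000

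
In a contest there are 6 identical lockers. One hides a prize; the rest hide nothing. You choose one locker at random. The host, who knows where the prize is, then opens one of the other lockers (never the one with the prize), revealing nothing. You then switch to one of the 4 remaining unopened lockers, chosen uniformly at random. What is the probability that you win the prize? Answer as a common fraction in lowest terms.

5/24

Your original locker holds the prize with probability 1/6, so the other 5 collectively hold it with probability 5/6.
The host can always find an empty locker to open, so this doesn't change that 5/6; it is now spread over the 4 remaining unopened lockers.
P(win by switching) = (5/6) · (1/4) = 5/24.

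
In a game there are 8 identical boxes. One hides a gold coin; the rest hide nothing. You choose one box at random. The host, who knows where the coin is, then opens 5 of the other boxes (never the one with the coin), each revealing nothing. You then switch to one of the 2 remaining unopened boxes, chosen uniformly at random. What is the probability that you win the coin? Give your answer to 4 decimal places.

0.4375

Your original box holds the coin with probability 1/8, so the other 7 collectively hold it with probability 7/8.
The host can always find 5 empty boxes to open, so the reveals don't change that 7/8; it is now spread over the 2 remaining unopened boxes.
P(win by switching) = (7/8) · (1/2) = 7/16 ≈ 0.4375.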